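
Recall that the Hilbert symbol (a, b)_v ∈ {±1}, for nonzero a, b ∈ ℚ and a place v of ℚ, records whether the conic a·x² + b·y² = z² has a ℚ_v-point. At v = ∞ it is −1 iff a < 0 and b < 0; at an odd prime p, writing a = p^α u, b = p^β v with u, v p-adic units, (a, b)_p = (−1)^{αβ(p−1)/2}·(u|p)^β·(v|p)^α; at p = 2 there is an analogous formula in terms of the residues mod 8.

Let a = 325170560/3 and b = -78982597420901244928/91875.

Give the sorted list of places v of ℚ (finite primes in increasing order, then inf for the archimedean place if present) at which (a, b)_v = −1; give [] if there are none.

[3, 17]

Mod squares: a ≡ 125970, b ≡ -1326. Check v ∈ {∞, 2, 3, 5, 7, 11, 13, 17, 19}.
v=13: a=13^1·(≡5), b=13^5·(≡2) mod 13; (5|13)=-1, (2|13)=-1; (−1)^{1·5·6}·(-1)^5·(-1)^1 = +1.
v=2: v_2(a)=7, v_2(b)=13; units ≡ 1, 1 (mod 8); ε·ε+αω+βω = 0·0+7·0+13·0 ≡ 0  ⇒  (a,b)_2 = +1.
v=17: a=17^1·(≡15), b=17^3·(≡6) mod 17; (15|17)=+1, (6|17)=-1; (−1)^{1·3·8}·(+1)^3·(-1)^1 = -1.
v=19: a=19^1·(≡3), b=19^2·(≡1) mod 19; (3|19)=-1, (1|19)=+1; (−1)^{1·2·9}·(-1)^2·(+1)^1 = +1.
v=3: a=3^-1·(≡2), b=3^-1·(≡2) mod 3; (2|3)=-1, (2|3)=-1; (−1)^{-1·-1·1}·(-1)^-1·(-1)^-1 = -1.
v=5: a=5^1·(≡4), b=5^-4·(≡1) mod 5; (4|5)=+1, (1|5)=+1; (−1)^{1·-4·2}·(+1)^-4·(+1)^1 = +1.
v=11: a=11^2·(≡9), b=11^4·(≡3) mod 11; (9|11)=+1, (3|11)=+1; (−1)^{2·4·5}·(+1)^4·(+1)^2 = +1.
v=∞: 125970 > 0 and -1326 < 0  ⇒  (a,b)_∞ = +1.
v=7: a=7^0·(≡5), b=7^-2·(≡4) mod 7; (5|7)=-1, (4|7)=+1; (−1)^{0·-2·3}·(-1)^-2·(+1)^0 = +1.
(125970, -1326 / ℚ) ramifies at {3, 17}: a division algebra.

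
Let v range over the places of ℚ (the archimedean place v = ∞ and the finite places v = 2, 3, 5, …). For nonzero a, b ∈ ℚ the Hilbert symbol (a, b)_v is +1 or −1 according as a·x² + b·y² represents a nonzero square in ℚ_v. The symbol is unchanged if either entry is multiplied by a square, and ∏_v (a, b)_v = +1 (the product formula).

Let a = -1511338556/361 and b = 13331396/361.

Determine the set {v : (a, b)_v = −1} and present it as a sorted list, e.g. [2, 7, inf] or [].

[23, 41]

Mod squares: a ≡ -7710911, b ≡ 19721. Check v ∈ {∞, 2, 7, 13, 17, 19, 23, 37, 41}.
v=19: a=19^-2·(≡9), b=19^-2·(≡8) mod 19; (9|19)=+1, (8|19)=-1; (−1)^{-2·-2·9}·(+1)^-2·(-1)^-2 = +1.
v=13: a=13^1·(≡3), b=13^3·(≡1) mod 13; (3|13)=+1, (1|13)=+1; (−1)^{1·3·6}·(+1)^3·(+1)^1 = +1.
v=23: a=23^1·(≡22), b=23^0·(≡20) mod 23; (22|23)=-1, (20|23)=-1; (−1)^{1·0·11}·(-1)^0·(-1)^1 = -1.
v=2: v_2(a)=2, v_2(b)=2; units ≡ 1, 1 (mod 8); ε·ε+αω+βω = 0·0+2·0+2·0 ≡ 0  ⇒  (a,b)_2 = +1.
v=7: a=7^2·(≡2), b=7^0·(≡2) mod 7; (2|7)=+1, (2|7)=+1; (−1)^{2·0·3}·(+1)^0·(+1)^2 = +1.
v=17: a=17^1·(≡12), b=17^0·(≡16) mod 17; (12|17)=-1, (16|17)=+1; (−1)^{1·0·8}·(-1)^0·(+1)^1 = +1.
v=37: a=37^1·(≡15), b=37^1·(≡8) mod 37; (15|37)=-1, (8|37)=-1; (−1)^{1·1·18}·(-1)^1·(-1)^1 = +1.
v=∞: -7710911 < 0 and 19721 > 0  ⇒  (a,b)_∞ = +1.
v=41: a=41^1·(≡16), b=41^1·(≡7) mod 41; (16|41)=+1, (7|41)=-1; (−1)^{1·1·20}·(+1)^1·(-1)^1 = -1.
(-7710911, 19721 / ℚ) ramifies at {23, 41}: a division algebra.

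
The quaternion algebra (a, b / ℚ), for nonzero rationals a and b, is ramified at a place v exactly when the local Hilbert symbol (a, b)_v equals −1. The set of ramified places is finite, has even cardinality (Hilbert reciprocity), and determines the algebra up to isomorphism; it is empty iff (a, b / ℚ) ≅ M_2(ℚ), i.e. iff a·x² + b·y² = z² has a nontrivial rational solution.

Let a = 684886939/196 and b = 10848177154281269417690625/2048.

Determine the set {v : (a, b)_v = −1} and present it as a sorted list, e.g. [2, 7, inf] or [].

[2, 19, 23, 29]

(a, b) ≡ (2369851, 281010) mod (ℚ^×)²; places V = {2, 3, 5, 7, 11, 17, 19, 23, 29, ∞}.
(a,b)_3: α=0, u≡1; β=1, v≡1 (mod 3); (1|3)=+1, (1|3)=+1; sign (−1)^0·+1^1·+1^0 = +1.
(a,b)_29: α=1, u≡12; β=1, v≡20 (mod 29); (12|29)=-1, (20|29)=+1; sign (−1)^0·-1^1·+1^1 = -1.
(a,b)_11: α=1, u≡2; β=4, v≡3 (mod 11); (2|11)=-1, (3|11)=+1; sign (−1)^0·-1^4·+1^1 = +1.
(a,b)_2: α=-2, β=-11; u≡3, v≡1 (mod 8); ε(u)ε(v)=1·0, αω(v)=-2·0, βω(u)=-11·1; sum ≡ 1  ⇒  -1.
(a,b)_17: α=3, u≡6; β=5, v≡6 (mod 17); (6|17)=-1, (6|17)=-1; sign (−1)^0·-1^5·-1^3 = +1.
(a,b)_7: α=-2, u≡4; β=0, v≡1 (mod 7); (4|7)=+1, (1|7)=+1; sign (−1)^0·+1^0·+1^-2 = +1.
(a,b)_23: α=1, u≡14; β=4, v≡5 (mod 23); (14|23)=-1, (5|23)=-1; sign (−1)^0·-1^4·-1^1 = -1.
(a,b)_∞: sgn(2369851)=+, sgn(281010)=+, so +1.
(a,b)_19: α=1, u≡15; β=3, v≡14 (mod 19); (15|19)=-1, (14|19)=-1; sign (−1)^1·-1^3·-1^1 = -1.
(a,b)_5: α=0, u≡4; β=5, v≡2 (mod 5); (4|5)=+1, (2|5)=-1; sign (−1)^0·+1^5·-1^0 = +1.
(2369851, 281010 / ℚ) ramifies at {2, 19, 23, 29}: a division algebra.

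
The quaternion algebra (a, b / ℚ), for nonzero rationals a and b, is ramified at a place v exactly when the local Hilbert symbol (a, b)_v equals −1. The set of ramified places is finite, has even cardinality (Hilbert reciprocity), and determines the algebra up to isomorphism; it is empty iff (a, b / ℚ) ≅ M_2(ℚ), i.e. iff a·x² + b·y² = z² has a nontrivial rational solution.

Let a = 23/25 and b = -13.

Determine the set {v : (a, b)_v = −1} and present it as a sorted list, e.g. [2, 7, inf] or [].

[2, 23]

Mod squares: a ≡ 23, b ≡ -13. Check v ∈ {∞, 2, 5, 13, 23}.
v=∞: 23 > 0 and -13 < 0  ⇒  (a,b)_∞ = +1.
v=5: a=5^-2·(≡3), b=5^0·(≡2) mod 5; (3|5)=-1, (2|5)=-1; (−1)^{-2·0·2}·(-1)^0·(-1)^-2 = +1.
v=23: a=23^1·(≡12), b=23^0·(≡10) mod 23; (12|23)=+1, (10|23)=-1; (−1)^{1·0·11}·(+1)^0·(-1)^1 = -1.
v=13: a=13^0·(≡3), b=13^1·(≡12) mod 13; (3|13)=+1, (12|13)=+1; (−1)^{0·1·6}·(+1)^1·(+1)^0 = +1.
v=2: v_2(a)=0, v_2(b)=0; units ≡ 7, 3 (mod 8); ε·ε+αω+βω = 1·1+0·1+0·0 ≡ 1  ⇒  (a,b)_2 = -1.
Ram(23, -13) = {2, 23}; no ℚ_2-point on the conic.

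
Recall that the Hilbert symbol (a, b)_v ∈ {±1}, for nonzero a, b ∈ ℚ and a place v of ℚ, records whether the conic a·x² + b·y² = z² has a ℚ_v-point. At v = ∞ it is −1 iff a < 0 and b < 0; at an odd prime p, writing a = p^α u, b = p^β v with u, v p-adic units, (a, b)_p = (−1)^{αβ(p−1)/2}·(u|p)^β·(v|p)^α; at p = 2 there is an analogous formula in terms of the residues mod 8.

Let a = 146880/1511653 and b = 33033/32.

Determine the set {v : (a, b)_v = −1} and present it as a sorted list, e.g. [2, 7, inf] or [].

Mod squares: a ≡ 3315, b ≡ 546. Check v ∈ {∞, 2, 3, 5, 7, 11, 13, 17, 31}.
v=7: a=7^0·(≡2), b=7^1·(≡2) mod 7; (2|7)=+1, (2|7)=+1; (−1)^{0·1·3}·(+1)^1·(+1)^0 = +1.
v=17: a=17^1·(≡16), b=17^0·(≡16) mod 17; (16|17)=+1, (16|17)=+1; (−1)^{1·0·8}·(+1)^0·(+1)^1 = +1.
v=13: a=13^-1·(≡5), b=13^1·(≡1) mod 13; (5|13)=-1, (1|13)=+1; (−1)^{-1·1·6}·(-1)^1·(+1)^-1 = -1.
v=5: a=5^1·(≡2), b=5^0·(≡4) mod 5; (2|5)=-1, (4|5)=+1; (−1)^{1·0·2}·(-1)^0·(+1)^1 = +1.
v=11: a=11^-2·(≡1), b=11^2·(≡2) mod 11; (1|11)=+1, (2|11)=-1; (−1)^{-2·2·5}·(+1)^2·(-1)^-2 = +1.
v=3: a=3^3·(≡1), b=3^1·(≡2) mod 3; (1|3)=+1, (2|3)=-1; (−1)^{3·1·1}·(+1)^1·(-1)^3 = +1.
v=∞: 3315 > 0 and 546 > 0  ⇒  (a,b)_∞ = +1.
v=2: v_2(a)=6, v_2(b)=-5; units ≡ 3, 1 (mod 8); ε·ε+αω+βω = 1·0+6·0+-5·1 ≡ 1  ⇒  (a,b)_2 = -1.
v=31: a=31^-2·(≡23), b=31^0·(≡18) mod 31; (23|31)=-1, (18|31)=+1; (−1)^{-2·0·15}·(-1)^0·(+1)^-2 = +1.
(3315, 546 / ℚ) ramifies at {2, 13}: a division algebra.

[2, 13]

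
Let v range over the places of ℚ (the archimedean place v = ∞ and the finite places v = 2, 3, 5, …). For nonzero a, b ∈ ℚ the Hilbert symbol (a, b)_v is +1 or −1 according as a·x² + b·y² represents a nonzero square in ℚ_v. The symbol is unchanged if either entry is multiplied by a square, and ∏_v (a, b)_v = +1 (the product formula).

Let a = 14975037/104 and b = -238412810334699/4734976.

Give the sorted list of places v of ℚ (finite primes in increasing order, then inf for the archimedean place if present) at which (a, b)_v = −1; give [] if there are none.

(a, b) ≡ (2002, -91) mod (ℚ^×)²; places V = {2, 3, 7, 11, 13, 17, ∞}.
(a,b)_17: α=0, u≡13; β=-2, v≡7 (mod 17); (13|17)=+1, (7|17)=-1; sign (−1)^0·+1^-2·-1^0 = +1.
(a,b)_7: α=5, u≡5; β=7, v≡1 (mod 7); (5|7)=-1, (1|7)=+1; sign (−1)^1·-1^7·+1^5 = +1.
(a,b)_13: α=-1, u≡8; β=3, v≡6 (mod 13); (8|13)=-1, (6|13)=-1; sign (−1)^0·-1^3·-1^-1 = +1.
(a,b)_∞: sgn(2002)=+, sgn(-91)=−, so +1.
(a,b)_11: α=1, u≡8; β=4, v≡2 (mod 11); (8|11)=-1, (2|11)=-1; sign (−1)^0·-1^4·-1^1 = -1.
(a,b)_3: α=4, u≡1; β=2, v≡2 (mod 3); (1|3)=+1, (2|3)=-1; sign (−1)^0·+1^2·-1^4 = +1.
(a,b)_2: α=-3, β=-14; u≡1, v≡5 (mod 8); ε(u)ε(v)=0·0, αω(v)=-3·1, βω(u)=-14·0; sum ≡ 1  ⇒  -1.
(2002, -91 / ℚ) ramifies at {2, 11}: a division algebra.

[2, 11]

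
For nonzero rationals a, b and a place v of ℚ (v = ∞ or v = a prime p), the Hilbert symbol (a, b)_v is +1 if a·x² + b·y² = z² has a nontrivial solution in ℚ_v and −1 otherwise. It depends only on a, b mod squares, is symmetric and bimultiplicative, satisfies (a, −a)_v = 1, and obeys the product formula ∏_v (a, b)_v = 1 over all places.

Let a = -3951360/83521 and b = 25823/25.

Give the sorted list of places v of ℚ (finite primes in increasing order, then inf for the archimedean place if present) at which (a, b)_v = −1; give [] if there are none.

(a, b) ≡ (-35, 527) mod (ℚ^×)²; places V = {2, 3, 5, 7, 17, 31, ∞}.
(a,b)_17: α=-4, u≡1; β=1, v≡5 (mod 17); (1|17)=+1, (5|17)=-1; sign (−1)^0·+1^1·-1^-4 = +1.
(a,b)_5: α=1, u≡3; β=-2, v≡3 (mod 5); (3|5)=-1, (3|5)=-1; sign (−1)^0·-1^-2·-1^1 = -1.
(a,b)_2: α=8, β=0; u≡5, v≡7 (mod 8); ε(u)ε(v)=0·1, αω(v)=8·0, βω(u)=0·1; sum ≡ 0  ⇒  +1.
(a,b)_31: α=0, u≡30; β=1, v≡11 (mod 31); (30|31)=-1, (11|31)=-1; sign (−1)^0·-1^1·-1^0 = -1.
(a,b)_3: α=2, u≡1; β=0, v≡2 (mod 3); (1|3)=+1, (2|3)=-1; sign (−1)^0·+1^0·-1^2 = +1.
(a,b)_7: α=3, u≡4; β=2, v≡4 (mod 7); (4|7)=+1, (4|7)=+1; sign (−1)^0·+1^2·+1^3 = +1.
(a,b)_∞: sgn(-35)=−, sgn(527)=+, so +1.
Ram(-35, 527) = {5, 31}; no ℚ_5-point on the conic.

[5, 31]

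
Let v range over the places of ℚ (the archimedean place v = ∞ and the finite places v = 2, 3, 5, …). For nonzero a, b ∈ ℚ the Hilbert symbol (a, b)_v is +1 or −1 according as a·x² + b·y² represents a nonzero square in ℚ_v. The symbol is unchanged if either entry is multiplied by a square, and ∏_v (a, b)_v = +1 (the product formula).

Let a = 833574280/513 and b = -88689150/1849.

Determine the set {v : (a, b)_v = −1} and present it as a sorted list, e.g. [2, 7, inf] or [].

(a, b) ≡ (144210, -394174) mod (ℚ^×)²; places V = {2, 3, 5, 7, 11, 19, 23, 41, 43, ∞}.
(a,b)_7: α=2, u≡6; β=0, v≡3 (mod 7); (6|7)=-1, (3|7)=-1; sign (−1)^0·-1^0·-1^2 = +1.
(a,b)_41: α=2, u≡11; β=1, v≡23 (mod 41); (11|41)=-1, (23|41)=+1; sign (−1)^0·-1^1·+1^2 = -1.
(a,b)_11: α=1, u≡1; β=1, v≡9 (mod 11); (1|11)=+1, (9|11)=+1; sign (−1)^1·+1^1·+1^1 = -1.
(a,b)_43: α=0, u≡9; β=-2, v≡27 (mod 43); (9|43)=+1, (27|43)=-1; sign (−1)^0·+1^-2·-1^0 = +1.
(a,b)_23: α=1, u≡19; β=1, v≡17 (mod 23); (19|23)=-1, (17|23)=-1; sign (−1)^1·-1^1·-1^1 = -1.
(a,b)_19: α=-1, u≡6; β=1, v≡18 (mod 19); (6|19)=+1, (18|19)=-1; sign (−1)^1·+1^1·-1^-1 = +1.
(a,b)_∞: sgn(144210)=+, sgn(-394174)=−, so +1.
(a,b)_5: α=1, u≡2; β=2, v≡1 (mod 5); (2|5)=-1, (1|5)=+1; sign (−1)^0·-1^2·+1^1 = +1.
(a,b)_2: α=3, β=1; u≡1, v≡1 (mod 8); ε(u)ε(v)=0·0, αω(v)=3·0, βω(u)=1·0; sum ≡ 0  ⇒  +1.
(a,b)_3: α=-3, u≡1; β=2, v≡2 (mod 3); (1|3)=+1, (2|3)=-1; sign (−1)^0·+1^2·-1^-3 = -1.
Ram(144210, -394174) = {3, 11, 23, 41}; no ℚ_3-point on the conic.

[3, 11, 23, 41]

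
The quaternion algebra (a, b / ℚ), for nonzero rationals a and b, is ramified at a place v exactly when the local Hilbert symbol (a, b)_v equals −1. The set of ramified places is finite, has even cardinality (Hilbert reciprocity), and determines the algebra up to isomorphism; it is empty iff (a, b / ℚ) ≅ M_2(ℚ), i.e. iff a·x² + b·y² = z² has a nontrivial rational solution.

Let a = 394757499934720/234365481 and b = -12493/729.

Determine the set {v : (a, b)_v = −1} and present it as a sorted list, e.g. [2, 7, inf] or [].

[5, 13]

Mod squares: a ≡ 2470, b ≡ -13. Check v ∈ {∞, 2, 3, 5, 7, 13, 19, 31}.
v=13: a=13^3·(≡11), b=13^1·(≡1) mod 13; (11|13)=-1, (1|13)=+1; (−1)^{3·1·6}·(-1)^1·(+1)^3 = -1.
v=5: a=5^1·(≡4), b=5^0·(≡3) mod 5; (4|5)=+1, (3|5)=-1; (−1)^{1·0·2}·(+1)^0·(-1)^1 = -1.
v=3: a=3^-14·(≡1), b=3^-6·(≡2) mod 3; (1|3)=+1, (2|3)=-1; (−1)^{-14·-6·1}·(+1)^-6·(-1)^-14 = +1.
v=2: v_2(a)=11, v_2(b)=0; units ≡ 3, 3 (mod 8); ε·ε+αω+βω = 1·1+11·1+0·1 ≡ 0  ⇒  (a,b)_2 = +1.
v=19: a=19^1·(≡5), b=19^0·(≡4) mod 19; (5|19)=+1, (4|19)=+1; (−1)^{1·0·9}·(+1)^0·(+1)^1 = +1.
v=31: a=31^4·(≡13), b=31^2·(≡5) mod 31; (13|31)=-1, (5|31)=+1; (−1)^{4·2·15}·(-1)^2·(+1)^4 = +1.
v=7: a=7^-2·(≡3), b=7^0·(≡2) mod 7; (3|7)=-1, (2|7)=+1; (−1)^{-2·0·3}·(-1)^0·(+1)^-2 = +1.
v=∞: 2470 > 0 and -13 < 0  ⇒  (a,b)_∞ = +1.
|Ram(2470, -13)| = 2, even; anisotropic at {5, 13}.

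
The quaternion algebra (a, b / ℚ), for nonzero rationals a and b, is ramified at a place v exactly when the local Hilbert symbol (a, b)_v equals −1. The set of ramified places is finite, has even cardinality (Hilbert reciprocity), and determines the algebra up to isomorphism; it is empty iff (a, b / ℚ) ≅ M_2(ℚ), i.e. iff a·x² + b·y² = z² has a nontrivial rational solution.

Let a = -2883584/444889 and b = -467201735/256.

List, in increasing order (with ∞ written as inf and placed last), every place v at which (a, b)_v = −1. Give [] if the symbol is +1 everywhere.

Mod squares: a ≡ -11, b ≡ -1616615. Check v ∈ {∞, 2, 5, 7, 11, 13, 17, 19, 23, 29}.
v=29: a=29^-2·(≡21), b=29^0·(≡27) mod 29; (21|29)=-1, (27|29)=-1; (−1)^{-2·0·14}·(-1)^0·(-1)^-2 = +1.
v=19: a=19^0·(≡2), b=19^1·(≡5) mod 19; (2|19)=-1, (5|19)=+1; (−1)^{0·1·9}·(-1)^1·(+1)^0 = -1.
v=∞: -11 < 0 and -1616615 < 0  ⇒  (a,b)_∞ = -1.
v=7: a=7^0·(≡6), b=7^1·(≡3) mod 7; (6|7)=-1, (3|7)=-1; (−1)^{0·1·3}·(-1)^1·(-1)^0 = -1.
v=5: a=5^0·(≡4), b=5^1·(≡3) mod 5; (4|5)=+1, (3|5)=-1; (−1)^{0·1·2}·(+1)^1·(-1)^0 = +1.
v=13: a=13^0·(≡8), b=13^1·(≡1) mod 13; (8|13)=-1, (1|13)=+1; (−1)^{0·1·6}·(-1)^1·(+1)^0 = -1.
v=17: a=17^0·(≡10), b=17^3·(≡3) mod 17; (10|17)=-1, (3|17)=-1; (−1)^{0·3·8}·(-1)^3·(-1)^0 = -1.
v=2: v_2(a)=18, v_2(b)=-8; units ≡ 5, 1 (mod 8); ε·ε+αω+βω = 0·0+18·0+-8·1 ≡ 0  ⇒  (a,b)_2 = +1.
v=23: a=23^-2·(≡12), b=23^0·(≡16) mod 23; (12|23)=+1, (16|23)=+1; (−1)^{-2·0·11}·(+1)^0·(+1)^-2 = +1.
v=11: a=11^1·(≡6), b=11^1·(≡6) mod 11; (6|11)=-1, (6|11)=-1; (−1)^{1·1·5}·(-1)^1·(-1)^1 = -1.
(-11, -1616615 / ℚ) ramifies at {7, 11, 13, 17, 19, ∞}: a division algebra.

[7, 11, 13, 17, 19, inf]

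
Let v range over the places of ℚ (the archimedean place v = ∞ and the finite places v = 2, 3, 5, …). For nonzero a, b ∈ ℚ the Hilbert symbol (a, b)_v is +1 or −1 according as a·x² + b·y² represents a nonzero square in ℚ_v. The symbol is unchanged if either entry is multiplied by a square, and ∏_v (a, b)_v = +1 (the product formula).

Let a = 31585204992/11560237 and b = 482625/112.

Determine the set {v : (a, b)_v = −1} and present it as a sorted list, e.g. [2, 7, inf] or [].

[2, 3, 11, 13]

(a, b) ≡ (39, 15015) mod (ℚ^×)²; places V = {2, 3, 5, 7, 11, 13, 23, 41, 53, ∞}.
(a,b)_11: α=4, u≡2; β=1, v≡9 (mod 11); (2|11)=-1, (9|11)=+1; sign (−1)^0·-1^1·+1^4 = -1.
(a,b)_2: α=8, β=-4; u≡7, v≡7 (mod 8); ε(u)ε(v)=1·1, αω(v)=8·0, βω(u)=-4·0; sum ≡ 1  ⇒  -1.
(a,b)_3: α=1, u≡1; β=3, v≡1 (mod 3); (1|3)=+1, (1|3)=+1; sign (−1)^1·+1^3·+1^1 = -1.
(a,b)_23: α=-2, u≡2; β=0, v≡10 (mod 23); (2|23)=+1, (10|23)=-1; sign (−1)^0·+1^0·-1^-2 = +1.
(a,b)_5: α=0, u≡1; β=3, v≡3 (mod 5); (1|5)=+1, (3|5)=-1; sign (−1)^0·+1^3·-1^0 = +1.
(a,b)_∞: sgn(39)=+, sgn(15015)=+, so +1.
(a,b)_41: α=-2, u≡2; β=0, v≡36 (mod 41); (2|41)=+1, (36|41)=+1; sign (−1)^0·+1^0·+1^-2 = +1.
(a,b)_13: α=-1, u≡12; β=1, v≡11 (mod 13); (12|13)=+1, (11|13)=-1; sign (−1)^0·+1^1·-1^-1 = -1.
(a,b)_7: α=0, u≡4; β=-1, v≡5 (mod 7); (4|7)=+1, (5|7)=-1; sign (−1)^0·+1^-1·-1^0 = +1.
(a,b)_53: α=2, u≡30; β=0, v≡10 (mod 53); (30|53)=-1, (10|53)=+1; sign (−1)^0·-1^0·+1^2 = +1.
(39, 15015 / ℚ) ramifies at {2, 3, 11, 13}: a division algebra.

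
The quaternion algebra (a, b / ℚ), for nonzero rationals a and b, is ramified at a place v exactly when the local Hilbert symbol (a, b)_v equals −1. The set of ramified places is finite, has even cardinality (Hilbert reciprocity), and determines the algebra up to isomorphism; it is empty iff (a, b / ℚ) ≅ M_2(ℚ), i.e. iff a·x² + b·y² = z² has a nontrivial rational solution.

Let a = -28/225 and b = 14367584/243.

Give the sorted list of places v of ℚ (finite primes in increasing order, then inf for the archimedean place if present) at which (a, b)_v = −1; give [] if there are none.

[3, 17]

(a, b) ≡ (-7, 1122) mod (ℚ^×)²; places V = {2, 3, 5, 7, 11, 17, ∞}.
(a,b)_17: α=0, u≡10; β=1, v≡13 (mod 17); (10|17)=-1, (13|17)=+1; sign (−1)^0·-1^1·+1^0 = -1.
(a,b)_2: α=2, β=5; u≡1, v≡1 (mod 8); ε(u)ε(v)=0·0, αω(v)=2·0, βω(u)=5·0; sum ≡ 0  ⇒  +1.
(a,b)_∞: sgn(-7)=−, sgn(1122)=+, so +1.
(a,b)_11: α=0, u≡1; β=1, v≡4 (mod 11); (1|11)=+1, (4|11)=+1; sign (−1)^0·+1^1·+1^0 = +1.
(a,b)_5: α=-2, u≡3; β=0, v≡3 (mod 5); (3|5)=-1, (3|5)=-1; sign (−1)^0·-1^0·-1^-2 = +1.
(a,b)_7: α=1, u≡3; β=4, v≡4 (mod 7); (3|7)=-1, (4|7)=+1; sign (−1)^0·-1^4·+1^1 = +1.
(a,b)_3: α=-2, u≡2; β=-5, v≡2 (mod 3); (2|3)=-1, (2|3)=-1; sign (−1)^0·-1^-5·-1^-2 = -1.
|Ram(-7, 1122)| = 2, even; anisotropic at {3, 17}.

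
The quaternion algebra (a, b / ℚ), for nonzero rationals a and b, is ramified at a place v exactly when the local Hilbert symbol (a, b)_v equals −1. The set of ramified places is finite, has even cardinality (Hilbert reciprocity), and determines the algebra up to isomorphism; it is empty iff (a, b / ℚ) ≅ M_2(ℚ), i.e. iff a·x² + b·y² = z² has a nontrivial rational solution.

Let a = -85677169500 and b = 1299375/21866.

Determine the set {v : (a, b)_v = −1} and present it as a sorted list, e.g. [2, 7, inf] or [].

[13, 17]

Mod squares: a ≡ -255, b ≡ 6006. Check v ∈ {∞, 2, 3, 5, 7, 11, 13, 17, 29, 47}.
v=11: a=11^0·(≡1), b=11^1·(≡2) mod 11; (1|11)=+1, (2|11)=-1; (−1)^{0·1·5}·(+1)^1·(-1)^0 = +1.
v=47: a=47^2·(≡28), b=47^0·(≡14) mod 47; (28|47)=+1, (14|47)=+1; (−1)^{2·0·23}·(+1)^0·(+1)^2 = +1.
v=17: a=17^1·(≡15), b=17^0·(≡12) mod 17; (15|17)=+1, (12|17)=-1; (−1)^{1·0·8}·(+1)^0·(-1)^1 = -1.
v=5: a=5^3·(≡4), b=5^4·(≡4) mod 5; (4|5)=+1, (4|5)=+1; (−1)^{3·4·2}·(+1)^4·(+1)^3 = +1.
v=2: v_2(a)=2, v_2(b)=-1; units ≡ 1, 3 (mod 8); ε·ε+αω+βω = 0·1+2·1+-1·0 ≡ 0  ⇒  (a,b)_2 = +1.
v=∞: -255 < 0 and 6006 > 0  ⇒  (a,b)_∞ = +1.
v=13: a=13^2·(≡11), b=13^-1·(≡5) mod 13; (11|13)=-1, (5|13)=-1; (−1)^{2·-1·6}·(-1)^-1·(-1)^2 = -1.
v=3: a=3^3·(≡2), b=3^3·(≡1) mod 3; (2|3)=-1, (1|3)=+1; (−1)^{3·3·1}·(-1)^3·(+1)^3 = +1.
v=7: a=7^0·(≡1), b=7^1·(≡4) mod 7; (1|7)=+1, (4|7)=+1; (−1)^{0·1·3}·(+1)^1·(+1)^0 = +1.
v=29: a=29^0·(≡24), b=29^-2·(≡19) mod 29; (24|29)=+1, (19|29)=-1; (−1)^{0·-2·14}·(+1)^-2·(-1)^0 = +1.
|Ram(-255, 6006)| = 2, even; anisotropic at {13, 17}.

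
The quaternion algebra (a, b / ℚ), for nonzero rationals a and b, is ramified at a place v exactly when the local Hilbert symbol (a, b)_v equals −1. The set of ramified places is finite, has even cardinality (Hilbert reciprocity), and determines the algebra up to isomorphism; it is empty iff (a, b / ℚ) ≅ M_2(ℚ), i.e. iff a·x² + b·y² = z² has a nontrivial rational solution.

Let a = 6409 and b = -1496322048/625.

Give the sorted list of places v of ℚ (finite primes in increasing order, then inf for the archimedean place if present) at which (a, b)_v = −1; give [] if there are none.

[13, 17]

Mod squares: a ≡ 6409, b ≡ -365313. Check v ∈ {∞, 2, 3, 5, 13, 17, 19, 29}.
v=17: a=17^1·(≡3), b=17^1·(≡4) mod 17; (3|17)=-1, (4|17)=+1; (−1)^{1·1·8}·(-1)^1·(+1)^1 = -1.
v=3: a=3^0·(≡1), b=3^1·(≡2) mod 3; (1|3)=+1, (2|3)=-1; (−1)^{0·1·1}·(+1)^1·(-1)^0 = +1.
v=∞: 6409 > 0 and -365313 < 0  ⇒  (a,b)_∞ = +1.
v=5: a=5^0·(≡4), b=5^-4·(≡2) mod 5; (4|5)=+1, (2|5)=-1; (−1)^{0·-4·2}·(+1)^-4·(-1)^0 = +1.
v=29: a=29^1·(≡18), b=29^1·(≡26) mod 29; (18|29)=-1, (26|29)=-1; (−1)^{1·1·14}·(-1)^1·(-1)^1 = +1.
v=2: v_2(a)=0, v_2(b)=12; units ≡ 1, 7 (mod 8); ε·ε+αω+βω = 0·1+0·0+12·0 ≡ 0  ⇒  (a,b)_2 = +1.
v=19: a=19^0·(≡6), b=19^1·(≡4) mod 19; (6|19)=+1, (4|19)=+1; (−1)^{0·1·9}·(+1)^1·(+1)^0 = +1.
v=13: a=13^1·(≡12), b=13^1·(≡5) mod 13; (12|13)=+1, (5|13)=-1; (−1)^{1·1·6}·(+1)^1·(-1)^1 = -1.
Ram(6409, -365313) = {13, 17}; no ℚ_13-point on the conic.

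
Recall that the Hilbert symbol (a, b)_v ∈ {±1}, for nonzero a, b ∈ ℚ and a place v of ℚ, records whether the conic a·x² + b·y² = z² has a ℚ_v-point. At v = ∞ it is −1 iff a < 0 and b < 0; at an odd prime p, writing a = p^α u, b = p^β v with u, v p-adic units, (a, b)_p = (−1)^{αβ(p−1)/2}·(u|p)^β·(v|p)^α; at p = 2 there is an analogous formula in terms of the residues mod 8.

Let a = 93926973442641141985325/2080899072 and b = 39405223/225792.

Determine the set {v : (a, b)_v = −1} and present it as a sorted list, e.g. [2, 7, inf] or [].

(a, b) ≡ (3464746, 3854) mod (ℚ^×)²; places V = {2, 3, 5, 7, 11, 13, 29, 31, 41, 47, ∞}.
(a,b)_7: α=-2, u≡3; β=-2, v≡2 (mod 7); (3|7)=-1, (2|7)=+1; sign (−1)^0·-1^-2·+1^-2 = +1.
(a,b)_2: α=-19, β=-9; u≡5, v≡7 (mod 8); ε(u)ε(v)=0·1, αω(v)=-19·0, βω(u)=-9·1; sum ≡ 1  ⇒  -1.
(a,b)_3: α=-4, u≡1; β=-2, v≡2 (mod 3); (1|3)=+1, (2|3)=-1; sign (−1)^0·+1^-2·-1^-4 = +1.
(a,b)_11: α=2, u≡10; β=2, v≡5 (mod 11); (10|11)=-1, (5|11)=+1; sign (−1)^0·-1^2·+1^2 = +1.
(a,b)_5: α=2, u≡4; β=0, v≡4 (mod 5); (4|5)=+1, (4|5)=+1; sign (−1)^0·+1^0·+1^2 = +1.
(a,b)_29: α=1, u≡22; β=0, v≡3 (mod 29); (22|29)=+1, (3|29)=-1; sign (−1)^0·+1^0·-1^1 = -1.
(a,b)_47: α=3, u≡5; β=1, v≡41 (mod 47); (5|47)=-1, (41|47)=-1; sign (−1)^1·-1^1·-1^3 = -1.
(a,b)_31: α=1, u≡26; β=0, v≡2 (mod 31); (26|31)=-1, (2|31)=+1; sign (−1)^0·-1^0·+1^1 = +1.
(a,b)_13: α=6, u≡1; β=2, v≡8 (mod 13); (1|13)=+1, (8|13)=-1; sign (−1)^0·+1^2·-1^6 = +1.
(a,b)_41: α=3, u≡36; β=1, v≡29 (mod 41); (36|41)=+1, (29|41)=-1; sign (−1)^0·+1^1·-1^3 = -1.
(a,b)_∞: sgn(3464746)=+, sgn(3854)=+, so +1.
(3464746, 3854 / ℚ) ramifies at {2, 29, 41, 47}: a division algebra.

[2, 29, 41, 47]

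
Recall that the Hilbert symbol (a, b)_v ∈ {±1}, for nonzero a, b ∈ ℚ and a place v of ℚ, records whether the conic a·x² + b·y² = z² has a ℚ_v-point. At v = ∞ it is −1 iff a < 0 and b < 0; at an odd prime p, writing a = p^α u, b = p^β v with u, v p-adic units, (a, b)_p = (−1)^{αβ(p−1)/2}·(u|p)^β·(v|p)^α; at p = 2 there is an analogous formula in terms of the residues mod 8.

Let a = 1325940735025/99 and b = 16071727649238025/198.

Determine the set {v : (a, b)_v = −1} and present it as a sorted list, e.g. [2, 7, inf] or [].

(a, b) ≡ (11, 266662) mod (ℚ^×)²; places V = {2, 3, 5, 11, 17, 19, 23, 31, ∞}.
(a,b)_31: α=2, u≡3; β=3, v≡13 (mod 31); (3|31)=-1, (13|31)=-1; sign (−1)^0·-1^3·-1^2 = -1.
(a,b)_5: α=2, u≡4; β=2, v≡2 (mod 5); (4|5)=+1, (2|5)=-1; sign (−1)^0·+1^2·-1^2 = +1.
(a,b)_2: α=0, β=-1; u≡3, v≡3 (mod 8); ε(u)ε(v)=1·1, αω(v)=0·1, βω(u)=-1·1; sum ≡ 0  ⇒  +1.
(a,b)_3: α=-2, u≡2; β=-2, v≡1 (mod 3); (2|3)=-1, (1|3)=+1; sign (−1)^0·-1^-2·+1^-2 = +1.
(a,b)_17: α=2, u≡12; β=3, v≡11 (mod 17); (12|17)=-1, (11|17)=-1; sign (−1)^0·-1^3·-1^2 = -1.
(a,b)_11: α=-1, u≡3; β=-1, v≡4 (mod 11); (3|11)=+1, (4|11)=+1; sign (−1)^1·+1^-1·+1^-1 = -1.
(a,b)_23: α=2, u≡15; β=3, v≡8 (mod 23); (15|23)=-1, (8|23)=+1; sign (−1)^0·-1^3·+1^2 = -1.
(a,b)_19: α=2, u≡11; β=2, v≡4 (mod 19); (11|19)=+1, (4|19)=+1; sign (−1)^0·+1^2·+1^2 = +1.
(a,b)_∞: sgn(11)=+, sgn(266662)=+, so +1.
Ram(11, 266662) = {11, 17, 23, 31}; no ℚ_11-point on the conic.

[11, 17, 23, 31]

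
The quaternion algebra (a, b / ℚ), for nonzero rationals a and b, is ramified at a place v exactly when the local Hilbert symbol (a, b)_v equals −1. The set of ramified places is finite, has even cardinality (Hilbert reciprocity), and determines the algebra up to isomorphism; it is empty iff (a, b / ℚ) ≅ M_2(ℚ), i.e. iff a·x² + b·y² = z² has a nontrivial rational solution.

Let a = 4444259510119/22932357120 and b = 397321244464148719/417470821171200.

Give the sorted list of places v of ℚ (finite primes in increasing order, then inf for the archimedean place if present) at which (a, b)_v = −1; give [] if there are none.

(a, b) ≡ (72930, 7293) mod (ℚ^×)²; places V = {2, 3, 5, 11, 13, 17, 23, ∞}.
(a,b)_11: α=3, u≡8; β=3, v≡4 (mod 11); (8|11)=-1, (4|11)=+1; sign (−1)^1·-1^3·+1^3 = +1.
(a,b)_2: α=-21, β=-36; u≡1, v≡5 (mod 8); ε(u)ε(v)=0·0, αω(v)=-21·1, βω(u)=-36·0; sum ≡ 1  ⇒  -1.
(a,b)_17: α=1, u≡5; β=1, v≡15 (mod 17); (5|17)=-1, (15|17)=+1; sign (−1)^0·-1^1·+1^1 = -1.
(a,b)_13: α=5, u≡5; β=7, v≡2 (mod 13); (5|13)=-1, (2|13)=-1; sign (−1)^0·-1^7·-1^5 = +1.
(a,b)_3: α=-7, u≡1; β=-5, v≡1 (mod 3); (1|3)=+1, (1|3)=+1; sign (−1)^1·+1^-5·+1^-7 = -1.
(a,b)_5: α=-1, u≡1; β=-2, v≡3 (mod 5); (1|5)=+1, (3|5)=-1; sign (−1)^0·+1^-2·-1^-1 = -1.
(a,b)_∞: sgn(72930)=+, sgn(7293)=+, so +1.
(a,b)_23: α=2, u≡19; β=4, v≡1 (mod 23); (19|23)=-1, (1|23)=+1; sign (−1)^0·-1^4·+1^2 = +1.
Ram(72930, 7293) = {2, 3, 5, 17}; no ℚ_2-point on the conic.

[2, 3, 5, 17]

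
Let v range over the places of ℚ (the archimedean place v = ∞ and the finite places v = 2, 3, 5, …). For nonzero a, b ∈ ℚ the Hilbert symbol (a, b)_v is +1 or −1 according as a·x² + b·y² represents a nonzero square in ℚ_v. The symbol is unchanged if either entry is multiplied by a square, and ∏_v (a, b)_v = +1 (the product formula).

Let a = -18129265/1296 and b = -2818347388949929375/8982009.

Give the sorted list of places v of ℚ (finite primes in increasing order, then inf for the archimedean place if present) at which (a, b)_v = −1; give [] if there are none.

[5, inf]

(a, b) ≡ (-385, -7) mod (ℚ^×)²; places V = {2, 3, 5, 7, 11, 31, 37, ∞}.
(a,b)_∞: sgn(-385)=−, sgn(-7)=−, so -1.
(a,b)_3: α=-4, u≡2; β=-8, v≡2 (mod 3); (2|3)=-1, (2|3)=-1; sign (−1)^0·-1^-8·-1^-4 = +1.
(a,b)_7: α=3, u≡2; β=9, v≡5 (mod 7); (2|7)=+1, (5|7)=-1; sign (−1)^1·+1^9·-1^3 = +1.
(a,b)_2: α=-4, β=0; u≡7, v≡1 (mod 8); ε(u)ε(v)=1·0, αω(v)=-4·0, βω(u)=0·0; sum ≡ 0  ⇒  +1.
(a,b)_5: α=1, u≡2; β=4, v≡2 (mod 5); (2|5)=-1, (2|5)=-1; sign (−1)^0·-1^4·-1^1 = -1.
(a,b)_31: α=2, u≡8; β=4, v≡26 (mod 31); (8|31)=+1, (26|31)=-1; sign (−1)^0·+1^4·-1^2 = +1.
(a,b)_11: α=1, u≡9; β=2, v≡1 (mod 11); (9|11)=+1, (1|11)=+1; sign (−1)^0·+1^2·+1^1 = +1.
(a,b)_37: α=0, u≡32; β=-2, v≡28 (mod 37); (32|37)=-1, (28|37)=+1; sign (−1)^0·-1^-2·+1^0 = +1.
|Ram(-385, -7)| = 2, even; anisotropic at {5, ∞}.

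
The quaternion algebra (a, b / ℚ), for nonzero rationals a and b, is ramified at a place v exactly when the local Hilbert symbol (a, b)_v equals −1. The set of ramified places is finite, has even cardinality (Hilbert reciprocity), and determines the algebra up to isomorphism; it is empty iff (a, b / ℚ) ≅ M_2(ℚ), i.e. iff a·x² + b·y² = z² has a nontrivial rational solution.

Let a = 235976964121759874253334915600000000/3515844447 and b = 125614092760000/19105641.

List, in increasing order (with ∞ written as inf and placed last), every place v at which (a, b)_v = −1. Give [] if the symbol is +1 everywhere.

(a, b) ≡ (593533343, 10866271) mod (ℚ^×)²; places V = {2, 3, 5, 13, 17, 19, 29, 31, 37, 41, 43, 47, ∞}.
(a,b)_19: α=3, u≡12; β=1, v≡9 (mod 19); (12|19)=-1, (9|19)=+1; sign (−1)^1·-1^1·+1^3 = +1.
(a,b)_3: α=-4, u≡2; β=-2, v≡1 (mod 3); (2|3)=-1, (1|3)=+1; sign (−1)^0·-1^-2·+1^-4 = +1.
(a,b)_17: α=2, u≡4; β=2, v≡11 (mod 17); (4|17)=+1, (11|17)=-1; sign (−1)^0·+1^2·-1^2 = +1.
(a,b)_13: α=3, u≡11; β=1, v≡11 (mod 13); (11|13)=-1, (11|13)=-1; sign (−1)^0·-1^1·-1^3 = +1.
(a,b)_47: α=-1, u≡26; β=-2, v≡17 (mod 47); (26|47)=-1, (17|47)=+1; sign (−1)^0·-1^-2·+1^-1 = +1.
(a,b)_31: α=-4, u≡17; β=-2, v≡22 (mod 31); (17|31)=-1, (22|31)=-1; sign (−1)^0·-1^-2·-1^-4 = +1.
(a,b)_29: α=3, u≡7; β=1, v≡15 (mod 29); (7|29)=+1, (15|29)=-1; sign (−1)^0·+1^1·-1^3 = -1.
(a,b)_2: α=10, β=6; u≡7, v≡7 (mod 8); ε(u)ε(v)=1·1, αω(v)=10·0, βω(u)=6·0; sum ≡ 1  ⇒  -1.
(a,b)_5: α=8, u≡3; β=4, v≡1 (mod 5); (3|5)=-1, (1|5)=+1; sign (−1)^0·-1^4·+1^8 = +1.
(a,b)_43: α=1, u≡9; β=0, v≡12 (mod 43); (9|43)=+1, (12|43)=-1; sign (−1)^0·+1^0·-1^1 = -1.
(a,b)_37: α=4, u≡3; β=1, v≡6 (mod 37); (3|37)=+1, (6|37)=-1; sign (−1)^0·+1^1·-1^4 = +1.
(a,b)_∞: sgn(593533343)=+, sgn(10866271)=+, so +1.
(a,b)_41: α=3, u≡16; β=1, v≡35 (mod 41); (16|41)=+1, (35|41)=-1; sign (−1)^0·+1^1·-1^3 = -1.
(593533343, 10866271 / ℚ) ramifies at {2, 29, 41, 43}: a division algebra.

[2, 29, 41, 43]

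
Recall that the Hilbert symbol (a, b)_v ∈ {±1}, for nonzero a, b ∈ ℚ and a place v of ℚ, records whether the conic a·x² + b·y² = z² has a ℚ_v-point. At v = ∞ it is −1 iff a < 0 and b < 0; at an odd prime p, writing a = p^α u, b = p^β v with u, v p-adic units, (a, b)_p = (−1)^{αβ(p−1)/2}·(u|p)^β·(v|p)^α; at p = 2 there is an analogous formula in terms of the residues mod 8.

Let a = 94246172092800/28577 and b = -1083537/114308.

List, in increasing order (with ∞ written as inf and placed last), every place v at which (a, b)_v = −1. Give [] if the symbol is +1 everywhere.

[2, 7]

(a, b) ≡ (38454, -4641) mod (ℚ^×)²; places V = {2, 3, 5, 7, 13, 17, 29, 41, ∞}.
(a,b)_7: α=2, u≡6; β=3, v≡1 (mod 7); (6|7)=-1, (1|7)=+1; sign (−1)^0·-1^3·+1^2 = -1.
(a,b)_5: α=2, u≡1; β=0, v≡1 (mod 5); (1|5)=+1, (1|5)=+1; sign (−1)^0·+1^0·+1^2 = +1.
(a,b)_17: α=-1, u≡8; β=-1, v≡1 (mod 17); (8|17)=+1, (1|17)=+1; sign (−1)^0·+1^-1·+1^-1 = +1.
(a,b)_2: α=7, β=-2; u≡3, v≡7 (mod 8); ε(u)ε(v)=1·1, αω(v)=7·0, βω(u)=-2·1; sum ≡ 1  ⇒  -1.
(a,b)_∞: sgn(38454)=+, sgn(-4641)=−, so +1.
(a,b)_41: α=-2, u≡16; β=-2, v≡8 (mod 41); (16|41)=+1, (8|41)=+1; sign (−1)^0·+1^-2·+1^-2 = +1.
(a,b)_3: α=13, u≡2; β=5, v≡1 (mod 3); (2|3)=-1, (1|3)=+1; sign (−1)^1·-1^5·+1^13 = +1.
(a,b)_29: α=1, u≡18; β=0, v≡1 (mod 29); (18|29)=-1, (1|29)=+1; sign (−1)^0·-1^0·+1^1 = +1.
(a,b)_13: α=1, u≡8; β=1, v≡6 (mod 13); (8|13)=-1, (6|13)=-1; sign (−1)^0·-1^1·-1^1 = +1.
(38454, -4641 / ℚ) ramifies at {2, 7}: a division algebra.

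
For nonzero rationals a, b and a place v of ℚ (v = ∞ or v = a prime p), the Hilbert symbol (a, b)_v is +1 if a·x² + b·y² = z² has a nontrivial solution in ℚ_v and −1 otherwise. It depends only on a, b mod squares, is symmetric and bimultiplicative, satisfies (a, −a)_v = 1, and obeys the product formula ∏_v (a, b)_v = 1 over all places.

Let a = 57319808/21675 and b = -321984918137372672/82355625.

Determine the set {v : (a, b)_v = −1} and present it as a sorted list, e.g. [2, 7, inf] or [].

Mod squares: a ≡ 54834, b ≡ -2. Check v ∈ {∞, 2, 3, 5, 7, 11, 13, 17, 19, 37}.
v=37: a=37^1·(≡22), b=37^2·(≡18) mod 37; (22|37)=-1, (18|37)=-1; (−1)^{1·2·18}·(-1)^2·(-1)^1 = -1.
v=∞: 54834 > 0 and -2 < 0  ⇒  (a,b)_∞ = +1.
v=5: a=5^-2·(≡4), b=5^-4·(≡2) mod 5; (4|5)=+1, (2|5)=-1; (−1)^{-2·-4·2}·(+1)^-4·(-1)^-2 = +1.
v=3: a=3^-1·(≡2), b=3^-2·(≡1) mod 3; (2|3)=-1, (1|3)=+1; (−1)^{-1·-2·1}·(-1)^-2·(+1)^-1 = +1.
v=13: a=13^1·(≡8), b=13^2·(≡8) mod 13; (8|13)=-1, (8|13)=-1; (−1)^{1·2·6}·(-1)^2·(-1)^1 = -1.
v=17: a=17^-2·(≡1), b=17^0·(≡1) mod 17; (1|17)=+1, (1|17)=+1; (−1)^{-2·0·8}·(+1)^0·(+1)^-2 = +1.
v=7: a=7^2·(≡5), b=7^6·(≡6) mod 7; (5|7)=-1, (6|7)=-1; (−1)^{2·6·3}·(-1)^6·(-1)^2 = +1.
v=2: v_2(a)=7, v_2(b)=15; units ≡ 1, 7 (mod 8); ε·ε+αω+βω = 0·1+7·0+15·0 ≡ 0  ⇒  (a,b)_2 = +1.
v=11: a=11^0·(≡8), b=11^-4·(≡4) mod 11; (8|11)=-1, (4|11)=+1; (−1)^{0·-4·5}·(-1)^-4·(+1)^0 = +1.
v=19: a=19^1·(≡16), b=19^2·(≡16) mod 19; (16|19)=+1, (16|19)=+1; (−1)^{1·2·9}·(+1)^2·(+1)^1 = +1.
Ram(54834, -2) = {13, 37}; no ℚ_13-point on the conic.

[13, 37]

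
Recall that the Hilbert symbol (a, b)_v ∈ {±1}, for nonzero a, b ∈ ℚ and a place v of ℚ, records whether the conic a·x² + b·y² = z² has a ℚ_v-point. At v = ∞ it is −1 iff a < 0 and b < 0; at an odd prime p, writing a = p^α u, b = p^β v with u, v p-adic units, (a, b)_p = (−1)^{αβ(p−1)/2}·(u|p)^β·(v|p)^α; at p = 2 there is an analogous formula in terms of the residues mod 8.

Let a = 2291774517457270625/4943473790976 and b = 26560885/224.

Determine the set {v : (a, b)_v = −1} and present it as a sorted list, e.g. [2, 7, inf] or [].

Mod squares: a ≡ 357, b ≡ 1190. Check v ∈ {∞, 2, 3, 5, 7, 13, 17, 19, 43, 47}.
v=17: a=17^1·(≡1), b=17^1·(≡1) mod 17; (1|17)=+1, (1|17)=+1; (−1)^{1·1·8}·(+1)^1·(+1)^1 = +1.
v=43: a=43^4·(≡31), b=43^2·(≡29) mod 43; (31|43)=+1, (29|43)=-1; (−1)^{4·2·21}·(+1)^2·(-1)^4 = +1.
v=2: v_2(a)=-12, v_2(b)=-5; units ≡ 5, 3 (mod 8); ε·ε+αω+βω = 0·1+-12·1+-5·1 ≡ 1  ⇒  (a,b)_2 = -1.
v=47: a=47^2·(≡42), b=47^0·(≡29) mod 47; (42|47)=+1, (29|47)=-1; (−1)^{2·0·23}·(+1)^0·(-1)^2 = +1.
v=7: a=7^-3·(≡2), b=7^-1·(≡2) mod 7; (2|7)=+1, (2|7)=+1; (−1)^{-3·-1·3}·(+1)^-1·(+1)^-3 = -1.
v=3: a=3^-3·(≡2), b=3^0·(≡2) mod 3; (2|3)=-1, (2|3)=-1; (−1)^{-3·0·1}·(-1)^0·(-1)^-3 = -1.
v=13: a=13^4·(≡7), b=13^2·(≡7) mod 13; (7|13)=-1, (7|13)=-1; (−1)^{4·2·6}·(-1)^2·(-1)^4 = +1.
v=∞: 357 > 0 and 1190 > 0  ⇒  (a,b)_∞ = +1.
v=19: a=19^-4·(≡12), b=19^0·(≡8) mod 19; (12|19)=-1, (8|19)=-1; (−1)^{-4·0·9}·(-1)^0·(-1)^-4 = +1.
v=5: a=5^4·(≡3), b=5^1·(≡3) mod 5; (3|5)=-1, (3|5)=-1; (−1)^{4·1·2}·(-1)^1·(-1)^4 = -1.
(357, 1190 / ℚ) ramifies at {2, 3, 5, 7}: a division algebra.

[2, 3, 5, 7]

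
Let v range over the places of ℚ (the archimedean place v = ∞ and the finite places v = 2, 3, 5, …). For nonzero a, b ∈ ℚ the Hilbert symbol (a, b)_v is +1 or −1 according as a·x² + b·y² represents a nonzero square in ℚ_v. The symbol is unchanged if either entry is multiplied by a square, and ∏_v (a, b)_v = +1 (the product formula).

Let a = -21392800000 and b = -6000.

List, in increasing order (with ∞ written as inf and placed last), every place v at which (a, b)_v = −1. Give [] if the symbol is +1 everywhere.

(a, b) ≡ (-1105, -15) mod (ℚ^×)²; places V = {2, 3, 5, 11, 13, 17, ∞}.
(a,b)_5: α=5, u≡4; β=3, v≡2 (mod 5); (4|5)=+1, (2|5)=-1; sign (−1)^0·+1^3·-1^5 = -1.
(a,b)_∞: sgn(-1105)=−, sgn(-15)=−, so -1.
(a,b)_13: α=1, u≡8; β=0, v≡6 (mod 13); (8|13)=-1, (6|13)=-1; sign (−1)^0·-1^0·-1^1 = -1.
(a,b)_2: α=8, β=4; u≡7, v≡1 (mod 8); ε(u)ε(v)=1·0, αω(v)=8·0, βω(u)=4·0; sum ≡ 0  ⇒  +1.
(a,b)_11: α=2, u≡8; β=0, v≡6 (mod 11); (8|11)=-1, (6|11)=-1; sign (−1)^0·-1^0·-1^2 = +1.
(a,b)_17: α=1, u≡10; β=0, v≡1 (mod 17); (10|17)=-1, (1|17)=+1; sign (−1)^0·-1^0·+1^1 = +1.
(a,b)_3: α=0, u≡2; β=1, v≡1 (mod 3); (2|3)=-1, (1|3)=+1; sign (−1)^0·-1^1·+1^0 = -1.
(-1105, -15 / ℚ) ramifies at {3, 5, 13, ∞}: a division algebra.

[3, 5, 13, inf]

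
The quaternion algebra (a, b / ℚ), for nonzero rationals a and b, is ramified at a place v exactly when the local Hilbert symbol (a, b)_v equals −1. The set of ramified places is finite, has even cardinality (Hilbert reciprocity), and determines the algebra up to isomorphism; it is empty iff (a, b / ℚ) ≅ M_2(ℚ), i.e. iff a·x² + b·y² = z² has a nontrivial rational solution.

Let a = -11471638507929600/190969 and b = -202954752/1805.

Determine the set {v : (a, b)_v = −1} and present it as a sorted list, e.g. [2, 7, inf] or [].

(a, b) ≡ (-231, -910) mod (ℚ^×)²; places V = {2, 3, 5, 7, 11, 13, 19, 23, ∞}.
(a,b)_11: α=5, u≡4; β=2, v≡1 (mod 11); (4|11)=+1, (1|11)=+1; sign (−1)^0·+1^2·+1^5 = +1.
(a,b)_3: α=1, u≡1; β=2, v≡2 (mod 3); (1|3)=+1, (2|3)=-1; sign (−1)^0·+1^2·-1^1 = -1.
(a,b)_7: α=3, u≡1; β=1, v≡5 (mod 7); (1|7)=+1, (5|7)=-1; sign (−1)^1·+1^1·-1^3 = +1.
(a,b)_13: α=2, u≡9; β=1, v≡11 (mod 13); (9|13)=+1, (11|13)=-1; sign (−1)^0·+1^1·-1^2 = +1.
(a,b)_2: α=14, β=11; u≡1, v≡1 (mod 8); ε(u)ε(v)=0·0, αω(v)=14·0, βω(u)=11·0; sum ≡ 0  ⇒  +1.
(a,b)_23: α=-2, u≡10; β=0, v≡7 (mod 23); (10|23)=-1, (7|23)=-1; sign (−1)^0·-1^0·-1^-2 = +1.
(a,b)_19: α=-2, u≡9; β=-2, v≡15 (mod 19); (9|19)=+1, (15|19)=-1; sign (−1)^0·+1^-2·-1^-2 = +1.
(a,b)_5: α=2, u≡4; β=-1, v≡3 (mod 5); (4|5)=+1, (3|5)=-1; sign (−1)^0·+1^-1·-1^2 = +1.
(a,b)_∞: sgn(-231)=−, sgn(-910)=−, so -1.
(-231, -910 / ℚ) ramifies at {3, ∞}: a division algebra.

[3, inf]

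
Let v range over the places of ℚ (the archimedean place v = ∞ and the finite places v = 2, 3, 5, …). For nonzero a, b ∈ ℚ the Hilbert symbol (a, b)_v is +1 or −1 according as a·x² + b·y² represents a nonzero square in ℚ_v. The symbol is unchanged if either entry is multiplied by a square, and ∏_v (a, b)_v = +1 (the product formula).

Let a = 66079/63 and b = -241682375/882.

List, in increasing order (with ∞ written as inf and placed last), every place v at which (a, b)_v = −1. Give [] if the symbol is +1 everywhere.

[5, 7, 17, 23]

(a, b) ≡ (2737, -190) mod (ℚ^×)²; places V = {2, 3, 5, 7, 11, 13, 17, 19, 23, 29, ∞}.
(a,b)_11: α=0, u≡3; β=2, v≡8 (mod 11); (3|11)=+1, (8|11)=-1; sign (−1)^0·+1^2·-1^0 = +1.
(a,b)_29: α=0, u≡15; β=2, v≡23 (mod 29); (15|29)=-1, (23|29)=+1; sign (−1)^0·-1^2·+1^0 = +1.
(a,b)_2: α=0, β=-1; u≡1, v≡1 (mod 8); ε(u)ε(v)=0·0, αω(v)=0·0, βω(u)=-1·0; sum ≡ 0  ⇒  +1.
(a,b)_7: α=-1, u≡3; β=-2, v≡6 (mod 7); (3|7)=-1, (6|7)=-1; sign (−1)^0·-1^-2·-1^-1 = -1.
(a,b)_∞: sgn(2737)=+, sgn(-190)=−, so +1.
(a,b)_5: α=0, u≡3; β=3, v≡3 (mod 5); (3|5)=-1, (3|5)=-1; sign (−1)^0·-1^3·-1^0 = -1.
(a,b)_23: α=1, u≡8; β=0, v≡22 (mod 23); (8|23)=+1, (22|23)=-1; sign (−1)^0·+1^0·-1^1 = -1.
(a,b)_13: α=2, u≡6; β=0, v≡6 (mod 13); (6|13)=-1, (6|13)=-1; sign (−1)^0·-1^0·-1^2 = +1.
(a,b)_3: α=-2, u≡1; β=-2, v≡2 (mod 3); (1|3)=+1, (2|3)=-1; sign (−1)^0·+1^-2·-1^-2 = +1.
(a,b)_17: α=1, u≡8; β=0, v≡11 (mod 17); (8|17)=+1, (11|17)=-1; sign (−1)^0·+1^0·-1^1 = -1.
(a,b)_19: α=0, u≡9; β=1, v≡16 (mod 19); (9|19)=+1, (16|19)=+1; sign (−1)^0·+1^1·+1^0 = +1.
Ram(2737, -190) = {5, 7, 17, 23}; no ℚ_5-point on the conic.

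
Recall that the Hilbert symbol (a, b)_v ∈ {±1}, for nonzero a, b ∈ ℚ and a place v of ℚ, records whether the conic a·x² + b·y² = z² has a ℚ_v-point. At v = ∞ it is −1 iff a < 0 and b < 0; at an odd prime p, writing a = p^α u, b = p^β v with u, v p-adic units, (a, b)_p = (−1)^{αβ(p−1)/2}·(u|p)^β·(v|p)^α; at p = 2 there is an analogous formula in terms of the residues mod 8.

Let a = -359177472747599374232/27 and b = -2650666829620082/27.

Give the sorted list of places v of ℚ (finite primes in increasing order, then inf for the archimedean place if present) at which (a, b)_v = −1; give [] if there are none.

(a, b) ≡ (-20706, -2886) mod (ℚ^×)²; places V = {2, 3, 7, 13, 17, 29, 37, ∞}.
(a,b)_29: α=3, u≡17; β=2, v≡21 (mod 29); (17|29)=-1, (21|29)=-1; sign (−1)^0·-1^2·-1^3 = -1.
(a,b)_∞: sgn(-20706)=−, sgn(-2886)=−, so -1.
(a,b)_13: α=4, u≡12; β=3, v≡4 (mod 13); (12|13)=+1, (4|13)=+1; sign (−1)^0·+1^3·+1^4 = +1.
(a,b)_7: α=1, u≡5; β=2, v≡3 (mod 7); (5|7)=-1, (3|7)=-1; sign (−1)^0·-1^2·-1^1 = -1.
(a,b)_3: α=-3, u≡1; β=-3, v≡1 (mod 3); (1|3)=+1, (1|3)=+1; sign (−1)^1·+1^-3·+1^-3 = -1.
(a,b)_17: α=3, u≡5; β=2, v≡9 (mod 17); (5|17)=-1, (9|17)=+1; sign (−1)^0·-1^2·+1^3 = +1.
(a,b)_37: α=4, u≡22; β=3, v≡21 (mod 37); (22|37)=-1, (21|37)=+1; sign (−1)^0·-1^3·+1^4 = -1.
(a,b)_2: α=3, β=1; u≡7, v≡5 (mod 8); ε(u)ε(v)=1·0, αω(v)=3·1, βω(u)=1·0; sum ≡ 1  ⇒  -1.
Ram(-20706, -2886) = {2, 3, 7, 29, 37, ∞}; no ℚ_2-point on the conic.

[2, 3, 7, 29, 37, inf]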